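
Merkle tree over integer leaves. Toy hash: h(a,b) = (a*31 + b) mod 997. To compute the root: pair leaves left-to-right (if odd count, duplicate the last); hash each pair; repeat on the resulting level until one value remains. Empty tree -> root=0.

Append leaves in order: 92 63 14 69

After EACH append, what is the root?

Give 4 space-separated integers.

After append 92 (leaves=[92]):
  L0: [92]
  root=92
After append 63 (leaves=[92, 63]):
  L0: [92, 63]
  L1: h(92,63)=(92*31+63)%997=921 -> [921]
  root=921
After append 14 (leaves=[92, 63, 14]):
  L0: [92, 63, 14]
  L1: h(92,63)=(92*31+63)%997=921 h(14,14)=(14*31+14)%997=448 -> [921, 448]
  L2: h(921,448)=(921*31+448)%997=86 -> [86]
  root=86
After append 69 (leaves=[92, 63, 14, 69]):
  L0: [92, 63, 14, 69]
  L1: h(92,63)=(92*31+63)%997=921 h(14,69)=(14*31+69)%997=503 -> [921, 503]
  L2: h(921,503)=(921*31+503)%997=141 -> [141]
  root=141

Answer: 92 921 86 141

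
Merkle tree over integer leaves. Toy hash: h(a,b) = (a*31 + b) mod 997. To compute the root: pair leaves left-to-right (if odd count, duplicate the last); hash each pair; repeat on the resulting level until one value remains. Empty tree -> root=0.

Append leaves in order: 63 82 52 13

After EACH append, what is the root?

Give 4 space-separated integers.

Answer: 63 41 941 902

Derivation:
After append 63 (leaves=[63]):
  L0: [63]
  root=63
After append 82 (leaves=[63, 82]):
  L0: [63, 82]
  L1: h(63,82)=(63*31+82)%997=41 -> [41]
  root=41
After append 52 (leaves=[63, 82, 52]):
  L0: [63, 82, 52]
  L1: h(63,82)=(63*31+82)%997=41 h(52,52)=(52*31+52)%997=667 -> [41, 667]
  L2: h(41,667)=(41*31+667)%997=941 -> [941]
  root=941
After append 13 (leaves=[63, 82, 52, 13]):
  L0: [63, 82, 52, 13]
  L1: h(63,82)=(63*31+82)%997=41 h(52,13)=(52*31+13)%997=628 -> [41, 628]
  L2: h(41,628)=(41*31+628)%997=902 -> [902]
  root=902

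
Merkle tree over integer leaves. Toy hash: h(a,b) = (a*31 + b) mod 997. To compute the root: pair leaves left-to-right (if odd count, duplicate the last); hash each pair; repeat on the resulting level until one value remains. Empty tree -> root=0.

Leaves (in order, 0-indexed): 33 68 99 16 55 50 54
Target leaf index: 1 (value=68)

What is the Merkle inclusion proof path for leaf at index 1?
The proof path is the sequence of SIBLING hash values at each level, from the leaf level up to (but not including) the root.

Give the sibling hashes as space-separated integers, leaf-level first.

L0 (leaves): [33, 68, 99, 16, 55, 50, 54], target index=1
L1: h(33,68)=(33*31+68)%997=94 [pair 0] h(99,16)=(99*31+16)%997=94 [pair 1] h(55,50)=(55*31+50)%997=758 [pair 2] h(54,54)=(54*31+54)%997=731 [pair 3] -> [94, 94, 758, 731]
  Sibling for proof at L0: 33
L2: h(94,94)=(94*31+94)%997=17 [pair 0] h(758,731)=(758*31+731)%997=301 [pair 1] -> [17, 301]
  Sibling for proof at L1: 94
L3: h(17,301)=(17*31+301)%997=828 [pair 0] -> [828]
  Sibling for proof at L2: 301
Root: 828
Proof path (sibling hashes from leaf to root): [33, 94, 301]

Answer: 33 94 301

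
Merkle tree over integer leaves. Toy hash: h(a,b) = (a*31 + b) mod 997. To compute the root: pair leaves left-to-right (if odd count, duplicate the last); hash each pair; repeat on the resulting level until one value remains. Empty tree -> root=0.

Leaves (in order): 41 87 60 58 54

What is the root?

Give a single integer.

L0: [41, 87, 60, 58, 54]
L1: h(41,87)=(41*31+87)%997=361 h(60,58)=(60*31+58)%997=921 h(54,54)=(54*31+54)%997=731 -> [361, 921, 731]
L2: h(361,921)=(361*31+921)%997=148 h(731,731)=(731*31+731)%997=461 -> [148, 461]
L3: h(148,461)=(148*31+461)%997=64 -> [64]

Answer: 64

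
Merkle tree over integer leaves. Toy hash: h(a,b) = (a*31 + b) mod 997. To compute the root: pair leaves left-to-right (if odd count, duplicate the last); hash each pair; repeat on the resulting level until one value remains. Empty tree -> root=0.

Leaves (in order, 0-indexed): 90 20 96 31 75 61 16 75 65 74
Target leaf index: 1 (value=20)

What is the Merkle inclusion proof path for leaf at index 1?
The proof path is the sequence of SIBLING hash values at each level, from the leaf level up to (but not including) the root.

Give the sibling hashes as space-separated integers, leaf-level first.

L0 (leaves): [90, 20, 96, 31, 75, 61, 16, 75, 65, 74], target index=1
L1: h(90,20)=(90*31+20)%997=816 [pair 0] h(96,31)=(96*31+31)%997=16 [pair 1] h(75,61)=(75*31+61)%997=392 [pair 2] h(16,75)=(16*31+75)%997=571 [pair 3] h(65,74)=(65*31+74)%997=95 [pair 4] -> [816, 16, 392, 571, 95]
  Sibling for proof at L0: 90
L2: h(816,16)=(816*31+16)%997=387 [pair 0] h(392,571)=(392*31+571)%997=759 [pair 1] h(95,95)=(95*31+95)%997=49 [pair 2] -> [387, 759, 49]
  Sibling for proof at L1: 16
L3: h(387,759)=(387*31+759)%997=792 [pair 0] h(49,49)=(49*31+49)%997=571 [pair 1] -> [792, 571]
  Sibling for proof at L2: 759
L4: h(792,571)=(792*31+571)%997=198 [pair 0] -> [198]
  Sibling for proof at L3: 571
Root: 198
Proof path (sibling hashes from leaf to root): [90, 16, 759, 571]

Answer: 90 16 759 571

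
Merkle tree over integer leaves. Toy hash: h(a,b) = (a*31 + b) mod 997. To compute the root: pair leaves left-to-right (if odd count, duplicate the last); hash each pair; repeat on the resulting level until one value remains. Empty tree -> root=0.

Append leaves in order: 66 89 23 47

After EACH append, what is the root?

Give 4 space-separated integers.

Answer: 66 141 122 146

Derivation:
After append 66 (leaves=[66]):
  L0: [66]
  root=66
After append 89 (leaves=[66, 89]):
  L0: [66, 89]
  L1: h(66,89)=(66*31+89)%997=141 -> [141]
  root=141
After append 23 (leaves=[66, 89, 23]):
  L0: [66, 89, 23]
  L1: h(66,89)=(66*31+89)%997=141 h(23,23)=(23*31+23)%997=736 -> [141, 736]
  L2: h(141,736)=(141*31+736)%997=122 -> [122]
  root=122
After append 47 (leaves=[66, 89, 23, 47]):
  L0: [66, 89, 23, 47]
  L1: h(66,89)=(66*31+89)%997=141 h(23,47)=(23*31+47)%997=760 -> [141, 760]
  L2: h(141,760)=(141*31+760)%997=146 -> [146]
  root=146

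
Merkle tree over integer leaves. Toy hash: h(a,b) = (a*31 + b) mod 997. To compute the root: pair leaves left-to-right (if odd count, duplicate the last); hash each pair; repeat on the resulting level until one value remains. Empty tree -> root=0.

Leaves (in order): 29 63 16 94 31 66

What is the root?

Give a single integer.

L0: [29, 63, 16, 94, 31, 66]
L1: h(29,63)=(29*31+63)%997=962 h(16,94)=(16*31+94)%997=590 h(31,66)=(31*31+66)%997=30 -> [962, 590, 30]
L2: h(962,590)=(962*31+590)%997=502 h(30,30)=(30*31+30)%997=960 -> [502, 960]
L3: h(502,960)=(502*31+960)%997=570 -> [570]

Answer: 570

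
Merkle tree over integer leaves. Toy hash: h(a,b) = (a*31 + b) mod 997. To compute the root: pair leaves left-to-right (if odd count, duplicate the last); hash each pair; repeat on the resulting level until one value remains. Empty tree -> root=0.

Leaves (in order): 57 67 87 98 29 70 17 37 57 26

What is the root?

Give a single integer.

Answer: 278

Derivation:
L0: [57, 67, 87, 98, 29, 70, 17, 37, 57, 26]
L1: h(57,67)=(57*31+67)%997=837 h(87,98)=(87*31+98)%997=801 h(29,70)=(29*31+70)%997=969 h(17,37)=(17*31+37)%997=564 h(57,26)=(57*31+26)%997=796 -> [837, 801, 969, 564, 796]
L2: h(837,801)=(837*31+801)%997=826 h(969,564)=(969*31+564)%997=693 h(796,796)=(796*31+796)%997=547 -> [826, 693, 547]
L3: h(826,693)=(826*31+693)%997=377 h(547,547)=(547*31+547)%997=555 -> [377, 555]
L4: h(377,555)=(377*31+555)%997=278 -> [278]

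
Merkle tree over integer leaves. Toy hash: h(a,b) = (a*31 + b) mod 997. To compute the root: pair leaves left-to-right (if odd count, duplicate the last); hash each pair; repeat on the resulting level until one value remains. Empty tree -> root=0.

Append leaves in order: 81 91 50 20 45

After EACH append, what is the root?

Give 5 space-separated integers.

After append 81 (leaves=[81]):
  L0: [81]
  root=81
After append 91 (leaves=[81, 91]):
  L0: [81, 91]
  L1: h(81,91)=(81*31+91)%997=608 -> [608]
  root=608
After append 50 (leaves=[81, 91, 50]):
  L0: [81, 91, 50]
  L1: h(81,91)=(81*31+91)%997=608 h(50,50)=(50*31+50)%997=603 -> [608, 603]
  L2: h(608,603)=(608*31+603)%997=508 -> [508]
  root=508
After append 20 (leaves=[81, 91, 50, 20]):
  L0: [81, 91, 50, 20]
  L1: h(81,91)=(81*31+91)%997=608 h(50,20)=(50*31+20)%997=573 -> [608, 573]
  L2: h(608,573)=(608*31+573)%997=478 -> [478]
  root=478
After append 45 (leaves=[81, 91, 50, 20, 45]):
  L0: [81, 91, 50, 20, 45]
  L1: h(81,91)=(81*31+91)%997=608 h(50,20)=(50*31+20)%997=573 h(45,45)=(45*31+45)%997=443 -> [608, 573, 443]
  L2: h(608,573)=(608*31+573)%997=478 h(443,443)=(443*31+443)%997=218 -> [478, 218]
  L3: h(478,218)=(478*31+218)%997=81 -> [81]
  root=81

Answer: 81 608 508 478 81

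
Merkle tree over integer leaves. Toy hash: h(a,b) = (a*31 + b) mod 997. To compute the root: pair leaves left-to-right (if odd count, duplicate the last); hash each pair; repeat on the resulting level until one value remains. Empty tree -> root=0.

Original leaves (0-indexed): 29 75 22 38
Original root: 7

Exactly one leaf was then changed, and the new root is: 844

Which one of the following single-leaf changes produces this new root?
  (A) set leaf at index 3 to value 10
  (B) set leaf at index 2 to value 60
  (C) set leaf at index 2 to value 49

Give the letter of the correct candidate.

Original leaves: [29, 75, 22, 38]
Target new root: 844
Try each candidate change and compute the resulting root:
Candidate A: set leaf[3] = 10 -> leaves = [29, 75, 22, 10]
  L0: [29, 75, 22, 10]
  L1: h(29,75)=(29*31+75)%997=974 h(22,10)=(22*31+10)%997=692 -> [974, 692]
  L2: h(974,692)=(974*31+692)%997=976 -> [976]
  root = 976 != target 844
Candidate B: set leaf[2] = 60 -> leaves = [29, 75, 60, 38]
  L0: [29, 75, 60, 38]
  L1: h(29,75)=(29*31+75)%997=974 h(60,38)=(60*31+38)%997=901 -> [974, 901]
  L2: h(974,901)=(974*31+901)%997=188 -> [188]
  root = 188 != target 844
Candidate C: set leaf[2] = 49 -> leaves = [29, 75, 49, 38]
  L0: [29, 75, 49, 38]
  L1: h(29,75)=(29*31+75)%997=974 h(49,38)=(49*31+38)%997=560 -> [974, 560]
  L2: h(974,560)=(974*31+560)%997=844 -> [844]
  root = 844 == target 844  ** MATCH **
Candidate C produces the target root.

Answer: C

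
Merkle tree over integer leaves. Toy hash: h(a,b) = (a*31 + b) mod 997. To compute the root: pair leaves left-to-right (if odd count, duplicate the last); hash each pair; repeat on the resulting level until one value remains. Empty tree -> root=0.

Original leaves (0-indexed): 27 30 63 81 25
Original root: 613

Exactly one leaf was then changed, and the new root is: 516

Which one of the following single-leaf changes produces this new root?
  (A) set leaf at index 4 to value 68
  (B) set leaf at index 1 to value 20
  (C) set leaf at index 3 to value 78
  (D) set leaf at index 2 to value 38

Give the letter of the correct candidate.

Original leaves: [27, 30, 63, 81, 25]
Target new root: 516
Try each candidate change and compute the resulting root:
Candidate A: set leaf[4] = 68 -> leaves = [27, 30, 63, 81, 68]
  L0: [27, 30, 63, 81, 68]
  L1: h(27,30)=(27*31+30)%997=867 h(63,81)=(63*31+81)%997=40 h(68,68)=(68*31+68)%997=182 -> [867, 40, 182]
  L2: h(867,40)=(867*31+40)%997=995 h(182,182)=(182*31+182)%997=839 -> [995, 839]
  L3: h(995,839)=(995*31+839)%997=777 -> [777]
  root = 777 != target 516
Candidate B: set leaf[1] = 20 -> leaves = [27, 20, 63, 81, 25]
  L0: [27, 20, 63, 81, 25]
  L1: h(27,20)=(27*31+20)%997=857 h(63,81)=(63*31+81)%997=40 h(25,25)=(25*31+25)%997=800 -> [857, 40, 800]
  L2: h(857,40)=(857*31+40)%997=685 h(800,800)=(800*31+800)%997=675 -> [685, 675]
  L3: h(685,675)=(685*31+675)%997=973 -> [973]
  root = 973 != target 516
Candidate C: set leaf[3] = 78 -> leaves = [27, 30, 63, 78, 25]
  L0: [27, 30, 63, 78, 25]
  L1: h(27,30)=(27*31+30)%997=867 h(63,78)=(63*31+78)%997=37 h(25,25)=(25*31+25)%997=800 -> [867, 37, 800]
  L2: h(867,37)=(867*31+37)%997=992 h(800,800)=(800*31+800)%997=675 -> [992, 675]
  L3: h(992,675)=(992*31+675)%997=520 -> [520]
  root = 520 != target 516
Candidate D: set leaf[2] = 38 -> leaves = [27, 30, 38, 81, 25]
  L0: [27, 30, 38, 81, 25]
  L1: h(27,30)=(27*31+30)%997=867 h(38,81)=(38*31+81)%997=262 h(25,25)=(25*31+25)%997=800 -> [867, 262, 800]
  L2: h(867,262)=(867*31+262)%997=220 h(800,800)=(800*31+800)%997=675 -> [220, 675]
  L3: h(220,675)=(220*31+675)%997=516 -> [516]
  root = 516 == target 516  ** MATCH **
Candidate D produces the target root.

Answer: D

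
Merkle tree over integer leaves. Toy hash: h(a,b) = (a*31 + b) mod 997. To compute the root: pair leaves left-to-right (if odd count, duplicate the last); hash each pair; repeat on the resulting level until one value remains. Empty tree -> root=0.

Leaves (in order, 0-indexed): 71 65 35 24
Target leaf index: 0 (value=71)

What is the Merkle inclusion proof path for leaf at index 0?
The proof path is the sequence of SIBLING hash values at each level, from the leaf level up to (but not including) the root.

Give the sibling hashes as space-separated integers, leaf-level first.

L0 (leaves): [71, 65, 35, 24], target index=0
L1: h(71,65)=(71*31+65)%997=272 [pair 0] h(35,24)=(35*31+24)%997=112 [pair 1] -> [272, 112]
  Sibling for proof at L0: 65
L2: h(272,112)=(272*31+112)%997=568 [pair 0] -> [568]
  Sibling for proof at L1: 112
Root: 568
Proof path (sibling hashes from leaf to root): [65, 112]

Answer: 65 112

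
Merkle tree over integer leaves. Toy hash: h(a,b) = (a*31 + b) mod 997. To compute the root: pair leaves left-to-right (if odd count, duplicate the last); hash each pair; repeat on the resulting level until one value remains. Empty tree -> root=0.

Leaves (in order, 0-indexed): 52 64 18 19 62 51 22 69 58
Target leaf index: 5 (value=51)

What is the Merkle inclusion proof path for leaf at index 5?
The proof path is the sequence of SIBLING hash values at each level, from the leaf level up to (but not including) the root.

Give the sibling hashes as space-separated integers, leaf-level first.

Answer: 62 751 689 262

Derivation:
L0 (leaves): [52, 64, 18, 19, 62, 51, 22, 69, 58], target index=5
L1: h(52,64)=(52*31+64)%997=679 [pair 0] h(18,19)=(18*31+19)%997=577 [pair 1] h(62,51)=(62*31+51)%997=976 [pair 2] h(22,69)=(22*31+69)%997=751 [pair 3] h(58,58)=(58*31+58)%997=859 [pair 4] -> [679, 577, 976, 751, 859]
  Sibling for proof at L0: 62
L2: h(679,577)=(679*31+577)%997=689 [pair 0] h(976,751)=(976*31+751)%997=100 [pair 1] h(859,859)=(859*31+859)%997=569 [pair 2] -> [689, 100, 569]
  Sibling for proof at L1: 751
L3: h(689,100)=(689*31+100)%997=522 [pair 0] h(569,569)=(569*31+569)%997=262 [pair 1] -> [522, 262]
  Sibling for proof at L2: 689
L4: h(522,262)=(522*31+262)%997=492 [pair 0] -> [492]
  Sibling for proof at L3: 262
Root: 492
Proof path (sibling hashes from leaf to root): [62, 751, 689, 262]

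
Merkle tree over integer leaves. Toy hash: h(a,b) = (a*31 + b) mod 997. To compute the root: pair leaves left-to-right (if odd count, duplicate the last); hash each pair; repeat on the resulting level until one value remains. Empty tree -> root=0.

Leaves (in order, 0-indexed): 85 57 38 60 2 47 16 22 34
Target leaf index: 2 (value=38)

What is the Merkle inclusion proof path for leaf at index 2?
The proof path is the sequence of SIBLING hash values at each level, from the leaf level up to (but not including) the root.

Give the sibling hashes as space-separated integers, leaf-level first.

L0 (leaves): [85, 57, 38, 60, 2, 47, 16, 22, 34], target index=2
L1: h(85,57)=(85*31+57)%997=698 [pair 0] h(38,60)=(38*31+60)%997=241 [pair 1] h(2,47)=(2*31+47)%997=109 [pair 2] h(16,22)=(16*31+22)%997=518 [pair 3] h(34,34)=(34*31+34)%997=91 [pair 4] -> [698, 241, 109, 518, 91]
  Sibling for proof at L0: 60
L2: h(698,241)=(698*31+241)%997=942 [pair 0] h(109,518)=(109*31+518)%997=906 [pair 1] h(91,91)=(91*31+91)%997=918 [pair 2] -> [942, 906, 918]
  Sibling for proof at L1: 698
L3: h(942,906)=(942*31+906)%997=198 [pair 0] h(918,918)=(918*31+918)%997=463 [pair 1] -> [198, 463]
  Sibling for proof at L2: 906
L4: h(198,463)=(198*31+463)%997=619 [pair 0] -> [619]
  Sibling for proof at L3: 463
Root: 619
Proof path (sibling hashes from leaf to root): [60, 698, 906, 463]

Answer: 60 698 906 463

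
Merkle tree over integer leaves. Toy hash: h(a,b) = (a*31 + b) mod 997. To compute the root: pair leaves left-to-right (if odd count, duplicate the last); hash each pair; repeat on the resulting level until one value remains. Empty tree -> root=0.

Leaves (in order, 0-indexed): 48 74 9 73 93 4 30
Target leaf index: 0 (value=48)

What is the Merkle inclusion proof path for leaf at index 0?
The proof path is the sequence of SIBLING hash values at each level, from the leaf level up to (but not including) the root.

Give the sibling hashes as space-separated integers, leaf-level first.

Answer: 74 352 727

Derivation:
L0 (leaves): [48, 74, 9, 73, 93, 4, 30], target index=0
L1: h(48,74)=(48*31+74)%997=565 [pair 0] h(9,73)=(9*31+73)%997=352 [pair 1] h(93,4)=(93*31+4)%997=893 [pair 2] h(30,30)=(30*31+30)%997=960 [pair 3] -> [565, 352, 893, 960]
  Sibling for proof at L0: 74
L2: h(565,352)=(565*31+352)%997=918 [pair 0] h(893,960)=(893*31+960)%997=727 [pair 1] -> [918, 727]
  Sibling for proof at L1: 352
L3: h(918,727)=(918*31+727)%997=272 [pair 0] -> [272]
  Sibling for proof at L2: 727
Root: 272
Proof path (sibling hashes from leaf to root): [74, 352, 727]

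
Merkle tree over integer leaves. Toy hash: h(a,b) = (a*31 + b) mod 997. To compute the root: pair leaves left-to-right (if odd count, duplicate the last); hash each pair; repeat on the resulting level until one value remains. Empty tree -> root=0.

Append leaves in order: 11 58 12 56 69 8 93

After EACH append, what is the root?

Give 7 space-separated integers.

After append 11 (leaves=[11]):
  L0: [11]
  root=11
After append 58 (leaves=[11, 58]):
  L0: [11, 58]
  L1: h(11,58)=(11*31+58)%997=399 -> [399]
  root=399
After append 12 (leaves=[11, 58, 12]):
  L0: [11, 58, 12]
  L1: h(11,58)=(11*31+58)%997=399 h(12,12)=(12*31+12)%997=384 -> [399, 384]
  L2: h(399,384)=(399*31+384)%997=789 -> [789]
  root=789
After append 56 (leaves=[11, 58, 12, 56]):
  L0: [11, 58, 12, 56]
  L1: h(11,58)=(11*31+58)%997=399 h(12,56)=(12*31+56)%997=428 -> [399, 428]
  L2: h(399,428)=(399*31+428)%997=833 -> [833]
  root=833
After append 69 (leaves=[11, 58, 12, 56, 69]):
  L0: [11, 58, 12, 56, 69]
  L1: h(11,58)=(11*31+58)%997=399 h(12,56)=(12*31+56)%997=428 h(69,69)=(69*31+69)%997=214 -> [399, 428, 214]
  L2: h(399,428)=(399*31+428)%997=833 h(214,214)=(214*31+214)%997=866 -> [833, 866]
  L3: h(833,866)=(833*31+866)%997=767 -> [767]
  root=767
After append 8 (leaves=[11, 58, 12, 56, 69, 8]):
  L0: [11, 58, 12, 56, 69, 8]
  L1: h(11,58)=(11*31+58)%997=399 h(12,56)=(12*31+56)%997=428 h(69,8)=(69*31+8)%997=153 -> [399, 428, 153]
  L2: h(399,428)=(399*31+428)%997=833 h(153,153)=(153*31+153)%997=908 -> [833, 908]
  L3: h(833,908)=(833*31+908)%997=809 -> [809]
  root=809
After append 93 (leaves=[11, 58, 12, 56, 69, 8, 93]):
  L0: [11, 58, 12, 56, 69, 8, 93]
  L1: h(11,58)=(11*31+58)%997=399 h(12,56)=(12*31+56)%997=428 h(69,8)=(69*31+8)%997=153 h(93,93)=(93*31+93)%997=982 -> [399, 428, 153, 982]
  L2: h(399,428)=(399*31+428)%997=833 h(153,982)=(153*31+982)%997=740 -> [833, 740]
  L3: h(833,740)=(833*31+740)%997=641 -> [641]
  root=641

Answer: 11 399 789 833 767 809 641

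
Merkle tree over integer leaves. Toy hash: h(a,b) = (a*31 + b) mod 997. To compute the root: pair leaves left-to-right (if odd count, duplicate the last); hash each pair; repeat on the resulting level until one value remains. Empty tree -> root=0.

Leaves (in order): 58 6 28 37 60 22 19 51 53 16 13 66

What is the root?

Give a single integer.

L0: [58, 6, 28, 37, 60, 22, 19, 51, 53, 16, 13, 66]
L1: h(58,6)=(58*31+6)%997=807 h(28,37)=(28*31+37)%997=905 h(60,22)=(60*31+22)%997=885 h(19,51)=(19*31+51)%997=640 h(53,16)=(53*31+16)%997=662 h(13,66)=(13*31+66)%997=469 -> [807, 905, 885, 640, 662, 469]
L2: h(807,905)=(807*31+905)%997=0 h(885,640)=(885*31+640)%997=159 h(662,469)=(662*31+469)%997=54 -> [0, 159, 54]
L3: h(0,159)=(0*31+159)%997=159 h(54,54)=(54*31+54)%997=731 -> [159, 731]
L4: h(159,731)=(159*31+731)%997=675 -> [675]

Answer: 675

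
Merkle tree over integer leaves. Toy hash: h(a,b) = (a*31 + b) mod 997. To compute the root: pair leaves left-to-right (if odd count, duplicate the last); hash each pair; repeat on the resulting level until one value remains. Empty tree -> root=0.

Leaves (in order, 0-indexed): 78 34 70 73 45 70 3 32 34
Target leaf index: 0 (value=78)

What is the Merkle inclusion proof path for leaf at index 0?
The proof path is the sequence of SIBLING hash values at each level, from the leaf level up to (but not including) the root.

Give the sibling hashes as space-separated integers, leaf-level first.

Answer: 34 249 675 463

Derivation:
L0 (leaves): [78, 34, 70, 73, 45, 70, 3, 32, 34], target index=0
L1: h(78,34)=(78*31+34)%997=458 [pair 0] h(70,73)=(70*31+73)%997=249 [pair 1] h(45,70)=(45*31+70)%997=468 [pair 2] h(3,32)=(3*31+32)%997=125 [pair 3] h(34,34)=(34*31+34)%997=91 [pair 4] -> [458, 249, 468, 125, 91]
  Sibling for proof at L0: 34
L2: h(458,249)=(458*31+249)%997=489 [pair 0] h(468,125)=(468*31+125)%997=675 [pair 1] h(91,91)=(91*31+91)%997=918 [pair 2] -> [489, 675, 918]
  Sibling for proof at L1: 249
L3: h(489,675)=(489*31+675)%997=879 [pair 0] h(918,918)=(918*31+918)%997=463 [pair 1] -> [879, 463]
  Sibling for proof at L2: 675
L4: h(879,463)=(879*31+463)%997=793 [pair 0] -> [793]
  Sibling for proof at L3: 463
Root: 793
Proof path (sibling hashes from leaf to root): [34, 249, 675, 463]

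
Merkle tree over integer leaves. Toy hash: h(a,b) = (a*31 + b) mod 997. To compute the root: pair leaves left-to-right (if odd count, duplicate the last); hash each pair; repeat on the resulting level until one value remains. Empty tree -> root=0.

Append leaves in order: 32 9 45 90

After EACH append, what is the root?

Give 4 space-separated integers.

After append 32 (leaves=[32]):
  L0: [32]
  root=32
After append 9 (leaves=[32, 9]):
  L0: [32, 9]
  L1: h(32,9)=(32*31+9)%997=4 -> [4]
  root=4
After append 45 (leaves=[32, 9, 45]):
  L0: [32, 9, 45]
  L1: h(32,9)=(32*31+9)%997=4 h(45,45)=(45*31+45)%997=443 -> [4, 443]
  L2: h(4,443)=(4*31+443)%997=567 -> [567]
  root=567
After append 90 (leaves=[32, 9, 45, 90]):
  L0: [32, 9, 45, 90]
  L1: h(32,9)=(32*31+9)%997=4 h(45,90)=(45*31+90)%997=488 -> [4, 488]
  L2: h(4,488)=(4*31+488)%997=612 -> [612]
  root=612

Answer: 32 4 567 612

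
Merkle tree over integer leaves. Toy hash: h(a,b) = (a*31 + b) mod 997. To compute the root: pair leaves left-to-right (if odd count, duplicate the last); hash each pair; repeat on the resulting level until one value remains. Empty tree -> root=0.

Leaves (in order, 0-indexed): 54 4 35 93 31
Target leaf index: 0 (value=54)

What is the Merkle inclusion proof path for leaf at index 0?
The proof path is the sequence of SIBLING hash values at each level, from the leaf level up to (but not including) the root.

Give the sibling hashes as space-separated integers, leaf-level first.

L0 (leaves): [54, 4, 35, 93, 31], target index=0
L1: h(54,4)=(54*31+4)%997=681 [pair 0] h(35,93)=(35*31+93)%997=181 [pair 1] h(31,31)=(31*31+31)%997=992 [pair 2] -> [681, 181, 992]
  Sibling for proof at L0: 4
L2: h(681,181)=(681*31+181)%997=355 [pair 0] h(992,992)=(992*31+992)%997=837 [pair 1] -> [355, 837]
  Sibling for proof at L1: 181
L3: h(355,837)=(355*31+837)%997=875 [pair 0] -> [875]
  Sibling for proof at L2: 837
Root: 875
Proof path (sibling hashes from leaf to root): [4, 181, 837]

Answer: 4 181 837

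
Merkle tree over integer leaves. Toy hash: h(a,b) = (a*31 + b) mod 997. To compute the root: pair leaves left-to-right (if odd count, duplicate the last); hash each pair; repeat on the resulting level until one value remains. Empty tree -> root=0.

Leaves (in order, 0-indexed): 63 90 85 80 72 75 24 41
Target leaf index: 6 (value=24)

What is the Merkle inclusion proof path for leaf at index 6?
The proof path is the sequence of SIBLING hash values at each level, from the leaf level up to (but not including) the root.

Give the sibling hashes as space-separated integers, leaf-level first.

Answer: 41 313 246

Derivation:
L0 (leaves): [63, 90, 85, 80, 72, 75, 24, 41], target index=6
L1: h(63,90)=(63*31+90)%997=49 [pair 0] h(85,80)=(85*31+80)%997=721 [pair 1] h(72,75)=(72*31+75)%997=313 [pair 2] h(24,41)=(24*31+41)%997=785 [pair 3] -> [49, 721, 313, 785]
  Sibling for proof at L0: 41
L2: h(49,721)=(49*31+721)%997=246 [pair 0] h(313,785)=(313*31+785)%997=518 [pair 1] -> [246, 518]
  Sibling for proof at L1: 313
L3: h(246,518)=(246*31+518)%997=168 [pair 0] -> [168]
  Sibling for proof at L2: 246
Root: 168
Proof path (sibling hashes from leaf to root): [41, 313, 246]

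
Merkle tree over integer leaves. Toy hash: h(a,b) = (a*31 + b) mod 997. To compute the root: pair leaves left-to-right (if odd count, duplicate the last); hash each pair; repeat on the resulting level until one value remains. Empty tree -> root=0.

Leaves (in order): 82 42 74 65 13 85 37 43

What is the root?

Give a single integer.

Answer: 411

Derivation:
L0: [82, 42, 74, 65, 13, 85, 37, 43]
L1: h(82,42)=(82*31+42)%997=590 h(74,65)=(74*31+65)%997=365 h(13,85)=(13*31+85)%997=488 h(37,43)=(37*31+43)%997=193 -> [590, 365, 488, 193]
L2: h(590,365)=(590*31+365)%997=709 h(488,193)=(488*31+193)%997=366 -> [709, 366]
L3: h(709,366)=(709*31+366)%997=411 -> [411]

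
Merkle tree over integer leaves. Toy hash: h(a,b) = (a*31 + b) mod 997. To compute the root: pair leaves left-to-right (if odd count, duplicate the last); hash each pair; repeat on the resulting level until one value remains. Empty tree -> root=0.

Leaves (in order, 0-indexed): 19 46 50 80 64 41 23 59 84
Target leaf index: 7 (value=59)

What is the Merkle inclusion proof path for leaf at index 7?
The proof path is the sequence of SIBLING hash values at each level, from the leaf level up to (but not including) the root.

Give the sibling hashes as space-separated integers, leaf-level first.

L0 (leaves): [19, 46, 50, 80, 64, 41, 23, 59, 84], target index=7
L1: h(19,46)=(19*31+46)%997=635 [pair 0] h(50,80)=(50*31+80)%997=633 [pair 1] h(64,41)=(64*31+41)%997=31 [pair 2] h(23,59)=(23*31+59)%997=772 [pair 3] h(84,84)=(84*31+84)%997=694 [pair 4] -> [635, 633, 31, 772, 694]
  Sibling for proof at L0: 23
L2: h(635,633)=(635*31+633)%997=378 [pair 0] h(31,772)=(31*31+772)%997=736 [pair 1] h(694,694)=(694*31+694)%997=274 [pair 2] -> [378, 736, 274]
  Sibling for proof at L1: 31
L3: h(378,736)=(378*31+736)%997=490 [pair 0] h(274,274)=(274*31+274)%997=792 [pair 1] -> [490, 792]
  Sibling for proof at L2: 378
L4: h(490,792)=(490*31+792)%997=30 [pair 0] -> [30]
  Sibling for proof at L3: 792
Root: 30
Proof path (sibling hashes from leaf to root): [23, 31, 378, 792]

Answer: 23 31 378 792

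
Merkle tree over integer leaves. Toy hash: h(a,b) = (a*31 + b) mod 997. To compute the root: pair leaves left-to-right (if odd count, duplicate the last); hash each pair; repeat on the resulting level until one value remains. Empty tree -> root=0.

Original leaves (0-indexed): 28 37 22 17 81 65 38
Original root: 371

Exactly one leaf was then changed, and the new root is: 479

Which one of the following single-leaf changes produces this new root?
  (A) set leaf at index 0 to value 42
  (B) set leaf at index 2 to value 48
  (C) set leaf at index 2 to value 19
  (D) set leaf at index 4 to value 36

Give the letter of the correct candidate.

Original leaves: [28, 37, 22, 17, 81, 65, 38]
Target new root: 479
Try each candidate change and compute the resulting root:
Candidate A: set leaf[0] = 42 -> leaves = [42, 37, 22, 17, 81, 65, 38]
  L0: [42, 37, 22, 17, 81, 65, 38]
  L1: h(42,37)=(42*31+37)%997=342 h(22,17)=(22*31+17)%997=699 h(81,65)=(81*31+65)%997=582 h(38,38)=(38*31+38)%997=219 -> [342, 699, 582, 219]
  L2: h(342,699)=(342*31+699)%997=334 h(582,219)=(582*31+219)%997=315 -> [334, 315]
  L3: h(334,315)=(334*31+315)%997=699 -> [699]
  root = 699 != target 479
Candidate B: set leaf[2] = 48 -> leaves = [28, 37, 48, 17, 81, 65, 38]
  L0: [28, 37, 48, 17, 81, 65, 38]
  L1: h(28,37)=(28*31+37)%997=905 h(48,17)=(48*31+17)%997=508 h(81,65)=(81*31+65)%997=582 h(38,38)=(38*31+38)%997=219 -> [905, 508, 582, 219]
  L2: h(905,508)=(905*31+508)%997=647 h(582,219)=(582*31+219)%997=315 -> [647, 315]
  L3: h(647,315)=(647*31+315)%997=432 -> [432]
  root = 432 != target 479
Candidate C: set leaf[2] = 19 -> leaves = [28, 37, 19, 17, 81, 65, 38]
  L0: [28, 37, 19, 17, 81, 65, 38]
  L1: h(28,37)=(28*31+37)%997=905 h(19,17)=(19*31+17)%997=606 h(81,65)=(81*31+65)%997=582 h(38,38)=(38*31+38)%997=219 -> [905, 606, 582, 219]
  L2: h(905,606)=(905*31+606)%997=745 h(582,219)=(582*31+219)%997=315 -> [745, 315]
  L3: h(745,315)=(745*31+315)%997=479 -> [479]
  root = 479 == target 479  ** MATCH **
Candidate D: set leaf[4] = 36 -> leaves = [28, 37, 22, 17, 36, 65, 38]
  L0: [28, 37, 22, 17, 36, 65, 38]
  L1: h(28,37)=(28*31+37)%997=905 h(22,17)=(22*31+17)%997=699 h(36,65)=(36*31+65)%997=184 h(38,38)=(38*31+38)%997=219 -> [905, 699, 184, 219]
  L2: h(905,699)=(905*31+699)%997=838 h(184,219)=(184*31+219)%997=938 -> [838, 938]
  L3: h(838,938)=(838*31+938)%997=994 -> [994]
  root = 994 != target 479
Candidate C produces the target root.

Answer: C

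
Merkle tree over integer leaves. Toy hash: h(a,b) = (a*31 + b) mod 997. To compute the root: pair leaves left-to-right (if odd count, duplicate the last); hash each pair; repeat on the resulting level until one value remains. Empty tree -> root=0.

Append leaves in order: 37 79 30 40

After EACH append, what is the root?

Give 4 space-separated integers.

Answer: 37 229 83 93

Derivation:
After append 37 (leaves=[37]):
  L0: [37]
  root=37
After append 79 (leaves=[37, 79]):
  L0: [37, 79]
  L1: h(37,79)=(37*31+79)%997=229 -> [229]
  root=229
After append 30 (leaves=[37, 79, 30]):
  L0: [37, 79, 30]
  L1: h(37,79)=(37*31+79)%997=229 h(30,30)=(30*31+30)%997=960 -> [229, 960]
  L2: h(229,960)=(229*31+960)%997=83 -> [83]
  root=83
After append 40 (leaves=[37, 79, 30, 40]):
  L0: [37, 79, 30, 40]
  L1: h(37,79)=(37*31+79)%997=229 h(30,40)=(30*31+40)%997=970 -> [229, 970]
  L2: h(229,970)=(229*31+970)%997=93 -> [93]
  root=93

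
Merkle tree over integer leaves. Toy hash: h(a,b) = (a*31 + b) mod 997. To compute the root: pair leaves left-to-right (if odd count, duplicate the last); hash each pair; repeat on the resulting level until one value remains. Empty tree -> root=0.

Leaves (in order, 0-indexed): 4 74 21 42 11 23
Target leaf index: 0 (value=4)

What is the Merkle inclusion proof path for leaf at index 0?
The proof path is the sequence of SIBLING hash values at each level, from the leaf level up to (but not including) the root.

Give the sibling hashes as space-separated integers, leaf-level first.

L0 (leaves): [4, 74, 21, 42, 11, 23], target index=0
L1: h(4,74)=(4*31+74)%997=198 [pair 0] h(21,42)=(21*31+42)%997=693 [pair 1] h(11,23)=(11*31+23)%997=364 [pair 2] -> [198, 693, 364]
  Sibling for proof at L0: 74
L2: h(198,693)=(198*31+693)%997=849 [pair 0] h(364,364)=(364*31+364)%997=681 [pair 1] -> [849, 681]
  Sibling for proof at L1: 693
L3: h(849,681)=(849*31+681)%997=81 [pair 0] -> [81]
  Sibling for proof at L2: 681
Root: 81
Proof path (sibling hashes from leaf to root): [74, 693, 681]

Answer: 74 693 681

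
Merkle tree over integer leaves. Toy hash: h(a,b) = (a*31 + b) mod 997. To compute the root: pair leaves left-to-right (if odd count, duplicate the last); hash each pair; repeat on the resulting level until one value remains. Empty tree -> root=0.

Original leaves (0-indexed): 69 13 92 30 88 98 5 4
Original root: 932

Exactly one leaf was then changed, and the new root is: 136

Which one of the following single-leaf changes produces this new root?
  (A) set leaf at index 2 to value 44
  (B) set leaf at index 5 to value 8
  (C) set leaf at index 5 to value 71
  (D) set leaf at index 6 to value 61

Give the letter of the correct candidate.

Answer: B

Derivation:
Original leaves: [69, 13, 92, 30, 88, 98, 5, 4]
Target new root: 136
Try each candidate change and compute the resulting root:
Candidate A: set leaf[2] = 44 -> leaves = [69, 13, 44, 30, 88, 98, 5, 4]
  L0: [69, 13, 44, 30, 88, 98, 5, 4]
  L1: h(69,13)=(69*31+13)%997=158 h(44,30)=(44*31+30)%997=397 h(88,98)=(88*31+98)%997=832 h(5,4)=(5*31+4)%997=159 -> [158, 397, 832, 159]
  L2: h(158,397)=(158*31+397)%997=310 h(832,159)=(832*31+159)%997=29 -> [310, 29]
  L3: h(310,29)=(310*31+29)%997=666 -> [666]
  root = 666 != target 136
Candidate B: set leaf[5] = 8 -> leaves = [69, 13, 92, 30, 88, 8, 5, 4]
  L0: [69, 13, 92, 30, 88, 8, 5, 4]
  L1: h(69,13)=(69*31+13)%997=158 h(92,30)=(92*31+30)%997=888 h(88,8)=(88*31+8)%997=742 h(5,4)=(5*31+4)%997=159 -> [158, 888, 742, 159]
  L2: h(158,888)=(158*31+888)%997=801 h(742,159)=(742*31+159)%997=230 -> [801, 230]
  L3: h(801,230)=(801*31+230)%997=136 -> [136]
  root = 136 == target 136  ** MATCH **
Candidate C: set leaf[5] = 71 -> leaves = [69, 13, 92, 30, 88, 71, 5, 4]
  L0: [69, 13, 92, 30, 88, 71, 5, 4]
  L1: h(69,13)=(69*31+13)%997=158 h(92,30)=(92*31+30)%997=888 h(88,71)=(88*31+71)%997=805 h(5,4)=(5*31+4)%997=159 -> [158, 888, 805, 159]
  L2: h(158,888)=(158*31+888)%997=801 h(805,159)=(805*31+159)%997=189 -> [801, 189]
  L3: h(801,189)=(801*31+189)%997=95 -> [95]
  root = 95 != target 136
Candidate D: set leaf[6] = 61 -> leaves = [69, 13, 92, 30, 88, 98, 61, 4]
  L0: [69, 13, 92, 30, 88, 98, 61, 4]
  L1: h(69,13)=(69*31+13)%997=158 h(92,30)=(92*31+30)%997=888 h(88,98)=(88*31+98)%997=832 h(61,4)=(61*31+4)%997=898 -> [158, 888, 832, 898]
  L2: h(158,888)=(158*31+888)%997=801 h(832,898)=(832*31+898)%997=768 -> [801, 768]
  L3: h(801,768)=(801*31+768)%997=674 -> [674]
  root = 674 != target 136
Candidate B produces the target root.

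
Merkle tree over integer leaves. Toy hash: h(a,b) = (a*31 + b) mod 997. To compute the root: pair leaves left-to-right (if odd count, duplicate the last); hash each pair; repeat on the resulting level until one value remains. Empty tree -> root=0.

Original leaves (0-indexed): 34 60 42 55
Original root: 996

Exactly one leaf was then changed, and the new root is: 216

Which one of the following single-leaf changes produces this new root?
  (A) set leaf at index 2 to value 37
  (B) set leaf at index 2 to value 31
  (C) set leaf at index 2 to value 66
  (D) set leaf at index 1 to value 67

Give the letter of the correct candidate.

Answer: D

Derivation:
Original leaves: [34, 60, 42, 55]
Target new root: 216
Try each candidate change and compute the resulting root:
Candidate A: set leaf[2] = 37 -> leaves = [34, 60, 37, 55]
  L0: [34, 60, 37, 55]
  L1: h(34,60)=(34*31+60)%997=117 h(37,55)=(37*31+55)%997=205 -> [117, 205]
  L2: h(117,205)=(117*31+205)%997=841 -> [841]
  root = 841 != target 216
Candidate B: set leaf[2] = 31 -> leaves = [34, 60, 31, 55]
  L0: [34, 60, 31, 55]
  L1: h(34,60)=(34*31+60)%997=117 h(31,55)=(31*31+55)%997=19 -> [117, 19]
  L2: h(117,19)=(117*31+19)%997=655 -> [655]
  root = 655 != target 216
Candidate C: set leaf[2] = 66 -> leaves = [34, 60, 66, 55]
  L0: [34, 60, 66, 55]
  L1: h(34,60)=(34*31+60)%997=117 h(66,55)=(66*31+55)%997=107 -> [117, 107]
  L2: h(117,107)=(117*31+107)%997=743 -> [743]
  root = 743 != target 216
Candidate D: set leaf[1] = 67 -> leaves = [34, 67, 42, 55]
  L0: [34, 67, 42, 55]
  L1: h(34,67)=(34*31+67)%997=124 h(42,55)=(42*31+55)%997=360 -> [124, 360]
  L2: h(124,360)=(124*31+360)%997=216 -> [216]
  root = 216 == target 216  ** MATCH **
Candidate D produces the target root.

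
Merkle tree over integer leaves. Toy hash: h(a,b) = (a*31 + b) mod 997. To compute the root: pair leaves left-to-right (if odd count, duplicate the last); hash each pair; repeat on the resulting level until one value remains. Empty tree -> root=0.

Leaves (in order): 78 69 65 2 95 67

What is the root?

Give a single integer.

L0: [78, 69, 65, 2, 95, 67]
L1: h(78,69)=(78*31+69)%997=493 h(65,2)=(65*31+2)%997=23 h(95,67)=(95*31+67)%997=21 -> [493, 23, 21]
L2: h(493,23)=(493*31+23)%997=351 h(21,21)=(21*31+21)%997=672 -> [351, 672]
L3: h(351,672)=(351*31+672)%997=586 -> [586]

Answer: 586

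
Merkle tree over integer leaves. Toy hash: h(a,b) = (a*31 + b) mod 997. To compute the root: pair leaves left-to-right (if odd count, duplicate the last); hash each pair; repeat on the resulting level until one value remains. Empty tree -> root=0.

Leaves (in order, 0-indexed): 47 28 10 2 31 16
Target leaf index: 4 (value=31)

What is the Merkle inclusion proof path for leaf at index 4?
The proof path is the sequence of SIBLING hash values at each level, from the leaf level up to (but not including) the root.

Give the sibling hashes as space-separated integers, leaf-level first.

L0 (leaves): [47, 28, 10, 2, 31, 16], target index=4
L1: h(47,28)=(47*31+28)%997=488 [pair 0] h(10,2)=(10*31+2)%997=312 [pair 1] h(31,16)=(31*31+16)%997=977 [pair 2] -> [488, 312, 977]
  Sibling for proof at L0: 16
L2: h(488,312)=(488*31+312)%997=485 [pair 0] h(977,977)=(977*31+977)%997=357 [pair 1] -> [485, 357]
  Sibling for proof at L1: 977
L3: h(485,357)=(485*31+357)%997=437 [pair 0] -> [437]
  Sibling for proof at L2: 485
Root: 437
Proof path (sibling hashes from leaf to root): [16, 977, 485]

Answer: 16 977 485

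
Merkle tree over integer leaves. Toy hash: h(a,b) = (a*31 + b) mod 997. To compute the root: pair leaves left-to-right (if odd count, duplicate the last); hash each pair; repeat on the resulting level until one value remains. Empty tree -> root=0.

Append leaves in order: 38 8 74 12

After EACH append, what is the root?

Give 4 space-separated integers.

After append 38 (leaves=[38]):
  L0: [38]
  root=38
After append 8 (leaves=[38, 8]):
  L0: [38, 8]
  L1: h(38,8)=(38*31+8)%997=189 -> [189]
  root=189
After append 74 (leaves=[38, 8, 74]):
  L0: [38, 8, 74]
  L1: h(38,8)=(38*31+8)%997=189 h(74,74)=(74*31+74)%997=374 -> [189, 374]
  L2: h(189,374)=(189*31+374)%997=251 -> [251]
  root=251
After append 12 (leaves=[38, 8, 74, 12]):
  L0: [38, 8, 74, 12]
  L1: h(38,8)=(38*31+8)%997=189 h(74,12)=(74*31+12)%997=312 -> [189, 312]
  L2: h(189,312)=(189*31+312)%997=189 -> [189]
  root=189

Answer: 38 189 251 189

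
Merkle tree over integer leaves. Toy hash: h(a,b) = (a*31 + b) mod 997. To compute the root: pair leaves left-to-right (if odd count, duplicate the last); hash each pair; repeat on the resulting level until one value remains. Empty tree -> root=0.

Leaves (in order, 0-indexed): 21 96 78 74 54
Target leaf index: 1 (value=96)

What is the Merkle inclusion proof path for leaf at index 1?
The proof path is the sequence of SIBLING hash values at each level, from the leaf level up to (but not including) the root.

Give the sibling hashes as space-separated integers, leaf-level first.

Answer: 21 498 461

Derivation:
L0 (leaves): [21, 96, 78, 74, 54], target index=1
L1: h(21,96)=(21*31+96)%997=747 [pair 0] h(78,74)=(78*31+74)%997=498 [pair 1] h(54,54)=(54*31+54)%997=731 [pair 2] -> [747, 498, 731]
  Sibling for proof at L0: 21
L2: h(747,498)=(747*31+498)%997=724 [pair 0] h(731,731)=(731*31+731)%997=461 [pair 1] -> [724, 461]
  Sibling for proof at L1: 498
L3: h(724,461)=(724*31+461)%997=971 [pair 0] -> [971]
  Sibling for proof at L2: 461
Root: 971
Proof path (sibling hashes from leaf to root): [21, 498, 461]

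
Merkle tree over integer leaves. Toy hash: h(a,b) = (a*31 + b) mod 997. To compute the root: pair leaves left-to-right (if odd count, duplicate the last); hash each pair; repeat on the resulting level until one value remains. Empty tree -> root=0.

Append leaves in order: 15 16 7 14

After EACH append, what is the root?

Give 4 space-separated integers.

Answer: 15 481 180 187

Derivation:
After append 15 (leaves=[15]):
  L0: [15]
  root=15
After append 16 (leaves=[15, 16]):
  L0: [15, 16]
  L1: h(15,16)=(15*31+16)%997=481 -> [481]
  root=481
After append 7 (leaves=[15, 16, 7]):
  L0: [15, 16, 7]
  L1: h(15,16)=(15*31+16)%997=481 h(7,7)=(7*31+7)%997=224 -> [481, 224]
  L2: h(481,224)=(481*31+224)%997=180 -> [180]
  root=180
After append 14 (leaves=[15, 16, 7, 14]):
  L0: [15, 16, 7, 14]
  L1: h(15,16)=(15*31+16)%997=481 h(7,14)=(7*31+14)%997=231 -> [481, 231]
  L2: h(481,231)=(481*31+231)%997=187 -> [187]
  root=187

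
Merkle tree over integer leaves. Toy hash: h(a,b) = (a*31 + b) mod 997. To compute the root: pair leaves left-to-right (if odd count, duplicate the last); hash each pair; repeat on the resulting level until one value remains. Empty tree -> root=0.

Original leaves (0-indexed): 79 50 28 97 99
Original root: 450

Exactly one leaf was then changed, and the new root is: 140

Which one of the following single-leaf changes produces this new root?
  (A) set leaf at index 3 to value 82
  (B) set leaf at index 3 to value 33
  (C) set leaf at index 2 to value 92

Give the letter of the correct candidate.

Answer: C

Derivation:
Original leaves: [79, 50, 28, 97, 99]
Target new root: 140
Try each candidate change and compute the resulting root:
Candidate A: set leaf[3] = 82 -> leaves = [79, 50, 28, 82, 99]
  L0: [79, 50, 28, 82, 99]
  L1: h(79,50)=(79*31+50)%997=505 h(28,82)=(28*31+82)%997=950 h(99,99)=(99*31+99)%997=177 -> [505, 950, 177]
  L2: h(505,950)=(505*31+950)%997=653 h(177,177)=(177*31+177)%997=679 -> [653, 679]
  L3: h(653,679)=(653*31+679)%997=982 -> [982]
  root = 982 != target 140
Candidate B: set leaf[3] = 33 -> leaves = [79, 50, 28, 33, 99]
  L0: [79, 50, 28, 33, 99]
  L1: h(79,50)=(79*31+50)%997=505 h(28,33)=(28*31+33)%997=901 h(99,99)=(99*31+99)%997=177 -> [505, 901, 177]
  L2: h(505,901)=(505*31+901)%997=604 h(177,177)=(177*31+177)%997=679 -> [604, 679]
  L3: h(604,679)=(604*31+679)%997=460 -> [460]
  root = 460 != target 140
Candidate C: set leaf[2] = 92 -> leaves = [79, 50, 92, 97, 99]
  L0: [79, 50, 92, 97, 99]
  L1: h(79,50)=(79*31+50)%997=505 h(92,97)=(92*31+97)%997=955 h(99,99)=(99*31+99)%997=177 -> [505, 955, 177]
  L2: h(505,955)=(505*31+955)%997=658 h(177,177)=(177*31+177)%997=679 -> [658, 679]
  L3: h(658,679)=(658*31+679)%997=140 -> [140]
  root = 140 == target 140  ** MATCH **
Candidate C produces the target root.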